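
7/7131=7/7131=0.00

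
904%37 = 16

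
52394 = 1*52394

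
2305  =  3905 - 1600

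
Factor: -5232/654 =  - 2^3 = - 8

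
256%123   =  10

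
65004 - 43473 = 21531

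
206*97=19982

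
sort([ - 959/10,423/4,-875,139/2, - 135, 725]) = [ - 875, - 135, - 959/10,139/2,423/4,725]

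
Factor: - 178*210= - 37380 = -2^2*3^1 * 5^1*7^1*89^1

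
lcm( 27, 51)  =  459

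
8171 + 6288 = 14459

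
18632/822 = 68/3  =  22.67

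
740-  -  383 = 1123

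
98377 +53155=151532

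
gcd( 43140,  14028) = 12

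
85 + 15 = 100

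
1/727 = 1/727= 0.00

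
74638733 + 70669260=145307993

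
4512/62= 2256/31= 72.77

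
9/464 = 9/464 = 0.02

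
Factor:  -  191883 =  - 3^1 * 167^1 * 383^1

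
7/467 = 7/467 = 0.01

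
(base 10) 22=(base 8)26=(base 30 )m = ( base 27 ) m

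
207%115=92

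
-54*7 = -378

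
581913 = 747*779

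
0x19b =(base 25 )GB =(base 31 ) D8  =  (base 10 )411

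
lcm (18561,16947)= 389781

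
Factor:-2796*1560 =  - 4361760 = -2^5 * 3^2*5^1 * 13^1*233^1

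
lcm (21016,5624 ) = 399304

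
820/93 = 820/93= 8.82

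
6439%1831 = 946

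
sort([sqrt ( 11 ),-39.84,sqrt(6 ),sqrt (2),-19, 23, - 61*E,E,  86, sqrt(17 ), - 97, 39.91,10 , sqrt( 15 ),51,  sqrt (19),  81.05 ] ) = [ - 61*E, - 97, -39.84, - 19,sqrt(2 ),sqrt(  6),  E,sqrt( 11),sqrt(15 ),sqrt(17), sqrt(19 ),10,23,39.91,  51, 81.05 , 86 ] 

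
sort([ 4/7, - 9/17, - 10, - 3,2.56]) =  [ - 10, - 3 ,  -  9/17,4/7,  2.56 ] 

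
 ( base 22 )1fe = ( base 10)828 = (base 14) 432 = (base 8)1474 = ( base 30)ri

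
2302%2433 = 2302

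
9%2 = 1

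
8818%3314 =2190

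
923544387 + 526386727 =1449931114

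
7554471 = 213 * 35467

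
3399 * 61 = 207339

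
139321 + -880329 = - 741008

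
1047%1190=1047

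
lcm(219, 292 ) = 876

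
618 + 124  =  742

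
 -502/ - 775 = 502/775 = 0.65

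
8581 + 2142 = 10723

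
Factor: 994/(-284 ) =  - 7/2= - 2^( - 1 )*7^1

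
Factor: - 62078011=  - 62078011^1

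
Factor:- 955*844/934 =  - 403010/467 = - 2^1*5^1*191^1*211^1 * 467^( - 1) 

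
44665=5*8933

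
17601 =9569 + 8032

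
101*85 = 8585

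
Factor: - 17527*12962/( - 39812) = 2^( - 1) * 17^1*37^( - 1)*269^ ( - 1 )*1031^1*6481^1=113592487/19906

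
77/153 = 77/153  =  0.50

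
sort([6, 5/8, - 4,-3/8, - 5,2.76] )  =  [- 5,- 4, -3/8,5/8, 2.76,  6 ]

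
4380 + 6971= 11351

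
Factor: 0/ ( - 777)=0 = 0^1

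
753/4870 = 753/4870 = 0.15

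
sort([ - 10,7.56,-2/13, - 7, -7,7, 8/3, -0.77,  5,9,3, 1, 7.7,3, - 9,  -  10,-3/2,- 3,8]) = [ - 10 ,-10,- 9, - 7, - 7, - 3, - 3/2, - 0.77,  -  2/13,1,8/3,3,3, 5,7,7.56,7.7,8,9 ]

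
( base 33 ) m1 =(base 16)2D7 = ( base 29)p2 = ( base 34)ld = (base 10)727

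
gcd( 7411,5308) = 1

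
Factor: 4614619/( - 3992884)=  - 2^ ( - 2)*7^( - 1 ) *59^ ( - 1)*2417^( - 1)*4614619^1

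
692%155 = 72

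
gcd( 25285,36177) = 389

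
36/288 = 1/8 = 0.12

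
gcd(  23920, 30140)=20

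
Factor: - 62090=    - 2^1*5^1* 7^1*887^1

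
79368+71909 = 151277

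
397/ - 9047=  - 397/9047 = -0.04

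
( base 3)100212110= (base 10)7194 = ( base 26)AGI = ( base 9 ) 10773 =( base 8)16032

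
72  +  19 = 91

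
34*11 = 374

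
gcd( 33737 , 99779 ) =1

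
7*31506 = 220542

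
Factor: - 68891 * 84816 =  - 2^4 * 3^2*19^1 * 31^1*68891^1 = - 5843059056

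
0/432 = 0 = 0.00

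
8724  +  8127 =16851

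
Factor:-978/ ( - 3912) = 2^( -2) =1/4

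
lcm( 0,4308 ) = 0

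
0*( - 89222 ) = 0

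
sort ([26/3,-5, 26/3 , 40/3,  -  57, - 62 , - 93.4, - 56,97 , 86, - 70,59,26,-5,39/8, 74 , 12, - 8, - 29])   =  [-93.4, - 70 , - 62 , - 57, - 56  , - 29, - 8, - 5, - 5, 39/8 , 26/3, 26/3,  12, 40/3, 26, 59 , 74, 86 , 97 ]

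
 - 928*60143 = -55812704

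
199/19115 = 199/19115 =0.01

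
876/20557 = 876/20557  =  0.04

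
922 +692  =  1614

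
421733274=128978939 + 292754335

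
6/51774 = 1/8629 = 0.00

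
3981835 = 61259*65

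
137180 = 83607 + 53573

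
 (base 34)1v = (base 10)65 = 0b1000001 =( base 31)23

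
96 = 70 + 26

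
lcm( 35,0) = 0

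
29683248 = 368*80661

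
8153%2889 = 2375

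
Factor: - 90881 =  - 7^1*12983^1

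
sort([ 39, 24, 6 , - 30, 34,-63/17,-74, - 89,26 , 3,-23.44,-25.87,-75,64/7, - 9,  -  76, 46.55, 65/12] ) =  [-89, - 76, - 75,-74, - 30 , - 25.87,-23.44 , - 9,-63/17, 3, 65/12 , 6,  64/7, 24, 26,34,39,  46.55]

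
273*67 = 18291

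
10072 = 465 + 9607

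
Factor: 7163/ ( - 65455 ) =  - 29/265 = - 5^(-1 )*29^1*53^( - 1)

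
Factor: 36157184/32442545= 2^8*5^( - 1) * 7^1*17^( - 1)*61^(-1) * 6257^( - 1)*20177^1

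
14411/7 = 14411/7 = 2058.71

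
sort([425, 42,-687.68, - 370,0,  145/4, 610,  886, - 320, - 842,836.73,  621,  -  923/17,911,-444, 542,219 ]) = [ - 842,-687.68,  -  444,-370, - 320,  -  923/17, 0, 145/4, 42,  219, 425, 542,  610,  621,  836.73, 886,911 ] 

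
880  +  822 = 1702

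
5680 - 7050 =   -  1370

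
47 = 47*1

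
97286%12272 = 11382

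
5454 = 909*6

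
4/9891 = 4/9891 = 0.00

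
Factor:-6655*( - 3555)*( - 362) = -8564386050 =-2^1  *3^2*5^2*11^3*79^1 *181^1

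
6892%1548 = 700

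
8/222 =4/111=0.04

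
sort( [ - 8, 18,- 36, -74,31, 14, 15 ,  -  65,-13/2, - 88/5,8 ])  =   [ - 74, - 65, - 36,  -  88/5 , - 8,  -  13/2, 8, 14, 15 , 18, 31]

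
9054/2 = 4527 = 4527.00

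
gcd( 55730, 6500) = 10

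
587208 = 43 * 13656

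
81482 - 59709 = 21773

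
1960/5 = 392  =  392.00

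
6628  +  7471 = 14099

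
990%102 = 72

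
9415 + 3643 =13058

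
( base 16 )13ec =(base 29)61p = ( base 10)5100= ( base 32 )4VC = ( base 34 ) 4e0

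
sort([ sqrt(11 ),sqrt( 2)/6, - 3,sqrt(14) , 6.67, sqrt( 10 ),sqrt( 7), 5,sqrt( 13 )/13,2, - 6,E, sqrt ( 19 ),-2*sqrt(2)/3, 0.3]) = [ - 6, - 3, - 2*sqrt( 2)/3,sqrt( 2)/6, sqrt(13) /13,0.3,2, sqrt( 7),E,sqrt ( 10),sqrt(11),  sqrt(14 ),sqrt( 19),5,6.67]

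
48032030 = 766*62705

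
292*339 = 98988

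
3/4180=3/4180= 0.00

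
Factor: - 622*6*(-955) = 3564060 = 2^2*3^1*5^1  *  191^1*311^1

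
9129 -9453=-324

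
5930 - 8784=  -  2854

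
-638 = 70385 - 71023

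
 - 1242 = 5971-7213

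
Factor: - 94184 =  - 2^3*61^1*193^1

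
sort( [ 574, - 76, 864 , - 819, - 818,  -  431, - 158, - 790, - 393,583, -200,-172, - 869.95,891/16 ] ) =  [ - 869.95, - 819,  -  818, - 790, - 431, - 393, - 200, - 172 , - 158,-76, 891/16,574,583, 864] 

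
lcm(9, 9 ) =9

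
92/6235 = 92/6235  =  0.01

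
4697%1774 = 1149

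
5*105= 525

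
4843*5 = 24215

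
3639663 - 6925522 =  - 3285859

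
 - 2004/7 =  -2004/7 = - 286.29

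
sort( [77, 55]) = [55,77 ] 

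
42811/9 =4756+7/9 = 4756.78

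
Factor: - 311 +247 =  - 64 = - 2^6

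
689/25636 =53/1972 = 0.03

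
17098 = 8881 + 8217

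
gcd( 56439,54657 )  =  9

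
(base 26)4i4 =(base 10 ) 3176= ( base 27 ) 49h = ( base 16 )C68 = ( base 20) 7IG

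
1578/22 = 71 +8/11 = 71.73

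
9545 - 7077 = 2468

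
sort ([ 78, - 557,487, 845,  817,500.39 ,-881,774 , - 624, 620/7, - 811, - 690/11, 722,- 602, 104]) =[ - 881, - 811, - 624, - 602, - 557, - 690/11, 78, 620/7,104 , 487, 500.39 , 722, 774, 817, 845]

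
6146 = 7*878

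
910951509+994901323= 1905852832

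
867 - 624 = 243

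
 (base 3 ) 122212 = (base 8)742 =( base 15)222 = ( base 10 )482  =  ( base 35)DR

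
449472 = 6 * 74912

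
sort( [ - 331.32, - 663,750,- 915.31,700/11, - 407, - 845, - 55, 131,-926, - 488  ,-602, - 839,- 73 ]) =[ -926, - 915.31,  -  845 ,- 839 , - 663 , - 602,  -  488,-407 , - 331.32, -73 ,-55,700/11,131,750 ]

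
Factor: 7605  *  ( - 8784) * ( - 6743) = 2^4 * 3^4*5^1 * 11^1* 13^2*61^1 * 613^1 = 450448043760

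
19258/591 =19258/591 =32.59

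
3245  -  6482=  - 3237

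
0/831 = 0 = 0.00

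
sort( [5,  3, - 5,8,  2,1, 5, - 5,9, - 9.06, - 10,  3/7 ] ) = [ - 10, - 9.06,  -  5, - 5,  3/7, 1,  2, 3, 5,5, 8, 9]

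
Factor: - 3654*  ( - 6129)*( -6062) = - 135760708692= - 2^2*3^5*7^2*29^1*227^1*433^1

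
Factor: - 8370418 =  - 2^1*7^1*47^1*12721^1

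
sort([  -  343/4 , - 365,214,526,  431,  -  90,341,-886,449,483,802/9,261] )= [ - 886, - 365, - 90, - 343/4,802/9,214,  261,341,431,449,483,526 ] 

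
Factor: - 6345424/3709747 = -2^4 * 23^1 *43^1 * 401^1*3709747^( -1)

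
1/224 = 1/224  =  0.00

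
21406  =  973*22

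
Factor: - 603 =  - 3^2*67^1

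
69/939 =23/313=0.07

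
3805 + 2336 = 6141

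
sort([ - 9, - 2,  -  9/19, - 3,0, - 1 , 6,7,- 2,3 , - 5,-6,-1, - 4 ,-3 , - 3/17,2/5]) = [ - 9, - 6, - 5, - 4 , - 3, - 3, - 2, - 2, - 1, - 1, - 9/19, - 3/17,0,2/5, 3,6,7 ] 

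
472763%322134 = 150629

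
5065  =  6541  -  1476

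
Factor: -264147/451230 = - 521/890 = -2^( - 1 )*5^(  -  1 )*89^(-1 )*521^1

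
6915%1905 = 1200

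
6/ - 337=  - 6/337 = - 0.02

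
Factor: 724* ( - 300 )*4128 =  - 2^9*3^2 * 5^2*43^1*181^1 = - 896601600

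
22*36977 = 813494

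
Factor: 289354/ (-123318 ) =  - 3^( - 2 ) * 17^( - 1) * 359^1 = - 359/153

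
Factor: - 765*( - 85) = 65025 = 3^2 *5^2*17^2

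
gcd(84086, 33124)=2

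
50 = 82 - 32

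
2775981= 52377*53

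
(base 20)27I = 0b1110111110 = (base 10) 958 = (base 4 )32332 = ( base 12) 67A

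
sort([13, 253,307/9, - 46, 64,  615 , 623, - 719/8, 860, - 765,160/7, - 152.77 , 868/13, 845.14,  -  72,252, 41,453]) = [  -  765, - 152.77, -719/8, - 72,-46,13, 160/7, 307/9,41,64, 868/13,  252, 253, 453, 615,623,  845.14,860]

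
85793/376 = 228 + 65/376 = 228.17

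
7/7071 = 7/7071 = 0.00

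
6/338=3/169 = 0.02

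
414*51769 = 21432366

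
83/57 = 1 + 26/57 = 1.46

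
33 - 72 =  - 39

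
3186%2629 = 557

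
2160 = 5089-2929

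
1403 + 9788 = 11191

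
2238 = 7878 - 5640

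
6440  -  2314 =4126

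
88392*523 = 46229016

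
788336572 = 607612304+180724268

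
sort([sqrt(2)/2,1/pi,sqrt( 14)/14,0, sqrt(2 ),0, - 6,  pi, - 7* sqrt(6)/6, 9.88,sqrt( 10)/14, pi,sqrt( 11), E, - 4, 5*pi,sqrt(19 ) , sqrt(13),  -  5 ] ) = [ - 6,  -  5, - 4, - 7*sqrt(6) /6, 0, 0,sqrt( 10) /14, sqrt( 14)/14, 1/pi, sqrt(2 )/2,sqrt(2),E , pi, pi, sqrt(11),  sqrt(13 ) , sqrt( 19),9.88, 5*pi ] 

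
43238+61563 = 104801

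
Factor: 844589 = 79^1*10691^1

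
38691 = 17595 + 21096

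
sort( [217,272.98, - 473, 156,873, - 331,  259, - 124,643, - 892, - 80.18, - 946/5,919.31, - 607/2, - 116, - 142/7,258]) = [ - 892, - 473, - 331, - 607/2,-946/5, - 124, - 116,-80.18, - 142/7,156,217,258,  259,272.98, 643,  873,  919.31]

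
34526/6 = 17263/3 = 5754.33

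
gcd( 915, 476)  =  1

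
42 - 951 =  -909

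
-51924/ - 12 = 4327/1 =4327.00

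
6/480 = 1/80 = 0.01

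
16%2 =0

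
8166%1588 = 226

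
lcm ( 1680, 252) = 5040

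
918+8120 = 9038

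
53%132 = 53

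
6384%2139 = 2106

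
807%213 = 168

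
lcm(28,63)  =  252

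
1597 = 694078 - 692481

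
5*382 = 1910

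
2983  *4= 11932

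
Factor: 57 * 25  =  1425 = 3^1 * 5^2* 19^1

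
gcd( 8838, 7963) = 1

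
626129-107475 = 518654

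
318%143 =32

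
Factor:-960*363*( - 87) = 30317760 = 2^6*3^3*5^1*11^2*29^1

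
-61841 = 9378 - 71219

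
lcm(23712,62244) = 497952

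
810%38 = 12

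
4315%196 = 3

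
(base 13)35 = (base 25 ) 1j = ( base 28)1G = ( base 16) 2C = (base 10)44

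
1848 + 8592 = 10440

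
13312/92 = 144+16/23 = 144.70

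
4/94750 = 2/47375 = 0.00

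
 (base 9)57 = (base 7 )103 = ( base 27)1p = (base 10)52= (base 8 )64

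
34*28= 952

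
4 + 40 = 44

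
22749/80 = 284+29/80=284.36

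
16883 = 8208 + 8675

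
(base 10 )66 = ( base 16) 42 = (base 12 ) 56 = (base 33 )20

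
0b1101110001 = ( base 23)1f7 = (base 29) 11b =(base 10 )881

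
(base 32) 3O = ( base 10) 120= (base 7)231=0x78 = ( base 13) 93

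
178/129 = 1 + 49/129 = 1.38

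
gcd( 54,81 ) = 27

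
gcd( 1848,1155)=231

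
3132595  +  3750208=6882803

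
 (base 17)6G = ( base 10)118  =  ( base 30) 3s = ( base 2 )1110110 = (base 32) 3m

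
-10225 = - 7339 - 2886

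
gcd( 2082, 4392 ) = 6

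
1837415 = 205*8963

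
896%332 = 232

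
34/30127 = 34/30127 = 0.00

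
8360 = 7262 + 1098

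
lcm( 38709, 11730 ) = 387090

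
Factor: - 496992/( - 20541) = 2^5*31^1*41^ ( - 1 ) = 992/41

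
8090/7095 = 1 + 199/1419 =1.14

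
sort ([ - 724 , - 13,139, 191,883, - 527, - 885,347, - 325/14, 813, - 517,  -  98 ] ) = [- 885, - 724, - 527, - 517, - 98,-325/14, - 13,139 , 191, 347,813,883]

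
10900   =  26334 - 15434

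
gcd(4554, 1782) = 198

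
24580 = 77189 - 52609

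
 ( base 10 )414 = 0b110011110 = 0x19E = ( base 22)ii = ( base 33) CI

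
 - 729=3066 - 3795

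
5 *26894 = 134470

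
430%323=107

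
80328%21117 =16977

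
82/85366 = 41/42683 = 0.00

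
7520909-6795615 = 725294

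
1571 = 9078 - 7507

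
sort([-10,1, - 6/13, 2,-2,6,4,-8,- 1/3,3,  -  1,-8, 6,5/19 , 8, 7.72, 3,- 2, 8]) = [-10 ,  -  8, -8,-2, - 2,-1 , - 6/13, - 1/3,5/19, 1  ,  2,3, 3,4,6,6,7.72,8 , 8]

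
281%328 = 281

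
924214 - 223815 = 700399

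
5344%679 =591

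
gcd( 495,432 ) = 9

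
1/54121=1/54121 = 0.00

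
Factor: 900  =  2^2*3^2*5^2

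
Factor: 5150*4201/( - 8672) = - 2^ ( - 4)*5^2*103^1*271^( - 1 )*4201^1=- 10817575/4336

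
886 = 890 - 4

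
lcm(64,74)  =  2368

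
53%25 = 3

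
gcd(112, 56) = 56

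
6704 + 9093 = 15797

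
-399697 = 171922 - 571619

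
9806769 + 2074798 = 11881567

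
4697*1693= 7952021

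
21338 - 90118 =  - 68780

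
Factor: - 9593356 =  - 2^2 * 2398339^1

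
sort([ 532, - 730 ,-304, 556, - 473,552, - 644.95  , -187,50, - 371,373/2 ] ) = [ - 730,-644.95, - 473, - 371,  -  304, - 187,50,373/2, 532,552,556]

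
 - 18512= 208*(-89)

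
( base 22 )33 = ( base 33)23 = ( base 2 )1000101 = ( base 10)69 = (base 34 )21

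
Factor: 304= 2^4*19^1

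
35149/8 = 35149/8=4393.62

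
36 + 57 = 93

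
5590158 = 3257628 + 2332530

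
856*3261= 2791416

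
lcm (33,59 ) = 1947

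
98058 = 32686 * 3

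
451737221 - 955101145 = -503363924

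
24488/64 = 382 + 5/8 = 382.62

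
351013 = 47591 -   -  303422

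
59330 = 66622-7292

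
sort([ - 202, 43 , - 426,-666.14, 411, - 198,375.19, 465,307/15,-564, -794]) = [-794, - 666.14,-564,-426,-202, - 198, 307/15, 43, 375.19, 411,465 ] 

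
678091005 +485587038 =1163678043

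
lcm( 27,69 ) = 621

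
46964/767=796/13 = 61.23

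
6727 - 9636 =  - 2909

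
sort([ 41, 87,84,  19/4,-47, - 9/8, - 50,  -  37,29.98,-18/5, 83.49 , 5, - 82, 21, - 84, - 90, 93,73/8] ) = [-90,-84, -82, - 50,  -  47, - 37 ,-18/5,-9/8, 19/4,5, 73/8, 21, 29.98,41, 83.49, 84,87, 93]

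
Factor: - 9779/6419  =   - 1397/917 = -  7^( - 1)*11^1*127^1*131^( - 1) 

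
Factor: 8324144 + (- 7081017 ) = 1243127  =  23^1*54049^1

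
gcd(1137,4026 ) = 3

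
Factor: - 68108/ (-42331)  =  2^2 * 17027^1*42331^( - 1 )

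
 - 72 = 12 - 84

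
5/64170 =1/12834 = 0.00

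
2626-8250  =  -5624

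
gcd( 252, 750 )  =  6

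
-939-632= - 1571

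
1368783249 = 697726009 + 671057240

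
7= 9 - 2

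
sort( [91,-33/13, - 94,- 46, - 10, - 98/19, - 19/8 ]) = [  -  94, - 46, - 10,  -  98/19, - 33/13,  -  19/8,91]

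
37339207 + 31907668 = 69246875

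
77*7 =539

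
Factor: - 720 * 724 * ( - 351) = 182969280 = 2^6*  3^5 * 5^1*13^1 * 181^1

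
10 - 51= - 41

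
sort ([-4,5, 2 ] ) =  [ - 4, 2, 5] 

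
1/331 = 1/331 =0.00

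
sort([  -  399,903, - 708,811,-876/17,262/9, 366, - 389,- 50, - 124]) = [-708,-399, - 389,-124, - 876/17 , - 50, 262/9, 366, 811 , 903] 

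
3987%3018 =969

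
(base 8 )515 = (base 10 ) 333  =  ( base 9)410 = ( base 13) 1C8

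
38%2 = 0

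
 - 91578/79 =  - 1160 + 62/79 = - 1159.22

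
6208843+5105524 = 11314367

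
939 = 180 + 759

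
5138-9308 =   -  4170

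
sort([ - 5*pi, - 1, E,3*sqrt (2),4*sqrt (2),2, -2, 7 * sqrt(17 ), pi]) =[ - 5*pi, - 2 , - 1 , 2,E,pi, 3*sqrt( 2 ),4 * sqrt( 2 ),7*sqrt( 17)]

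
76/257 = 76/257= 0.30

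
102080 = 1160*88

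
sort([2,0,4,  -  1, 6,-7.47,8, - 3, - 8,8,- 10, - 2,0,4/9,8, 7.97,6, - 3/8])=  [  -  10,-8, - 7.47,-3, - 2, - 1 , - 3/8,0,0, 4/9,2,4,6,6, 7.97, 8,8,8]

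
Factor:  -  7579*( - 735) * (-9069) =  - 3^2*5^1*7^2*11^1*13^1 * 53^1*3023^1= -50519453985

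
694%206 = 76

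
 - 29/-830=29/830 =0.03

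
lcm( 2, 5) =10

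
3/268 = 3/268  =  0.01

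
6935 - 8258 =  - 1323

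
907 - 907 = 0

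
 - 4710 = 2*( - 2355 ) 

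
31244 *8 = 249952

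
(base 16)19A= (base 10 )410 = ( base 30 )DK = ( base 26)FK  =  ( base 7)1124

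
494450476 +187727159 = 682177635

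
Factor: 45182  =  2^1 * 19^1*29^1*41^1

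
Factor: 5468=2^2*1367^1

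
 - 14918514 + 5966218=  -  8952296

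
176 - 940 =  - 764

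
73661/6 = 73661/6  =  12276.83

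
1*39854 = 39854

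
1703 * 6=10218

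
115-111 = 4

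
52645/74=52645/74 = 711.42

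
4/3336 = 1/834 = 0.00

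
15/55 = 3/11= 0.27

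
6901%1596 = 517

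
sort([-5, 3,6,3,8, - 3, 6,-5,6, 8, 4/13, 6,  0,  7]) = [-5, - 5 , - 3, 0, 4/13, 3,3,6,6, 6,6, 7, 8 , 8 ]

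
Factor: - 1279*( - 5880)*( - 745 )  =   - 5602787400= - 2^3*3^1*5^2*7^2*149^1 * 1279^1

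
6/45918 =1/7653= 0.00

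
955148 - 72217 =882931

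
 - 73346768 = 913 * ( - 80336) 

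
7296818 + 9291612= 16588430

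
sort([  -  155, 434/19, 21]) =[ - 155,  21,  434/19 ] 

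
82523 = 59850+22673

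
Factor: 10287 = 3^4*127^1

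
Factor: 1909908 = 2^2 * 3^2 * 7^1*11^1*13^1*53^1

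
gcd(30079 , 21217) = 7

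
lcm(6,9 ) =18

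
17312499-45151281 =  - 27838782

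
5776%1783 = 427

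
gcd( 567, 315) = 63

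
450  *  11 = 4950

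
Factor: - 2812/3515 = -2^2* 5^( - 1 ) =- 4/5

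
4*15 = 60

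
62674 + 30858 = 93532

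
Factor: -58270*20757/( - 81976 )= 604755195/40988 = 2^( - 2)*3^1*5^1*11^1*17^1*37^1*5827^1*10247^ ( - 1 )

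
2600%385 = 290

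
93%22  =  5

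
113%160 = 113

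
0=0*19456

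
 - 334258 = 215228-549486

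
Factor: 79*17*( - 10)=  - 13430 = - 2^1*5^1*17^1 * 79^1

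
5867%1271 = 783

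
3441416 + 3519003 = 6960419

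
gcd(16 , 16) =16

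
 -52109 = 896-53005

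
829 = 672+157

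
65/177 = 65/177= 0.37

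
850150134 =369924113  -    -  480226021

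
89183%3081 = 2915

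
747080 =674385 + 72695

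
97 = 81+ 16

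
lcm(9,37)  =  333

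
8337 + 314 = 8651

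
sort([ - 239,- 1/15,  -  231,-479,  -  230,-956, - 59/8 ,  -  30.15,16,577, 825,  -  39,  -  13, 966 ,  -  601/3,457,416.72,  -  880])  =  [ - 956,  -  880, - 479, - 239, - 231, - 230,  -  601/3,-39, - 30.15,  -  13, - 59/8,  -  1/15,16, 416.72,457, 577,825,966]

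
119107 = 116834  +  2273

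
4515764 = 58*77858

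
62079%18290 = 7209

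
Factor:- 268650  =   - 2^1*3^3*5^2*199^1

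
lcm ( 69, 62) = 4278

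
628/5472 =157/1368= 0.11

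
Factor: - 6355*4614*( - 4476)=131245137720 = 2^3 *3^2*5^1*31^1*41^1*373^1* 769^1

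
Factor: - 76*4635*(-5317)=2^2 * 3^2* 5^1 * 13^1 *19^1*103^1 * 409^1=1872966420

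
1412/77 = 1412/77  =  18.34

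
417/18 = 23 + 1/6= 23.17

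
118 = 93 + 25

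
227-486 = - 259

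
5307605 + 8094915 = 13402520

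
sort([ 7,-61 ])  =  [ - 61 , 7] 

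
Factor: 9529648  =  2^4*31^1 * 19213^1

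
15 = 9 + 6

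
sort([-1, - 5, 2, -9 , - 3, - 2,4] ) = [ - 9, - 5,  -  3, - 2, - 1, 2, 4 ] 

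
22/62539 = 22/62539 =0.00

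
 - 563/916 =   -  563/916 = - 0.61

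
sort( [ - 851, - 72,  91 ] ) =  [-851,-72,  91]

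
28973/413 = 4139/59= 70.15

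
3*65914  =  197742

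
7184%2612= 1960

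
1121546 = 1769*634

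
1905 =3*635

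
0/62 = 0 = 0.00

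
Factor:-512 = -2^9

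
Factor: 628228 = 2^2*157057^1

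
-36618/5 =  - 7324 + 2/5 = - 7323.60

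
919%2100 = 919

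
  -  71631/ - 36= 7959/4=1989.75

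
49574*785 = 38915590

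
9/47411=9/47411 = 0.00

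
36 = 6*6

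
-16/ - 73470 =8/36735 = 0.00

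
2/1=2 =2.00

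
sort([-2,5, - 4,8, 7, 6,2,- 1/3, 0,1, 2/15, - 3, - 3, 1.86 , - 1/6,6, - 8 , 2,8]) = [ - 8, - 4 , - 3 , - 3, - 2, - 1/3,  -  1/6,0, 2/15,1,1.86,2,2,5,  6,6,  7, 8, 8]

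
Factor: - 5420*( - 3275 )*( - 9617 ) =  - 170706558500 = -2^2*5^3 * 59^1 *131^1 * 163^1 * 271^1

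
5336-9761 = -4425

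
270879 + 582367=853246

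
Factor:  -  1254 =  - 2^1*3^1*11^1 * 19^1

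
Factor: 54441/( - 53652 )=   -  69/68 = - 2^( - 2 )*3^1*17^ ( - 1)*23^1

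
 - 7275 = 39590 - 46865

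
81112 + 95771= 176883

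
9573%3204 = 3165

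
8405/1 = 8405=8405.00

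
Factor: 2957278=2^1*1478639^1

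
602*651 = 391902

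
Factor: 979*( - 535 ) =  - 523765  =  -5^1*11^1*89^1*107^1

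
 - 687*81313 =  - 55862031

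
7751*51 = 395301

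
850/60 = 14+1/6 = 14.17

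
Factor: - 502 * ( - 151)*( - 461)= - 2^1*151^1 *251^1*461^1=-  34944722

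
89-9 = 80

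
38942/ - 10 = - 19471/5=- 3894.20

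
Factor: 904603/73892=129229/10556 = 2^( - 2)*7^( - 1)* 13^( - 1 ) * 29^(-1 )*129229^1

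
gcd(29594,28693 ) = 1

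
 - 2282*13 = - 29666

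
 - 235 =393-628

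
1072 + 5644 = 6716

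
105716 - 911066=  - 805350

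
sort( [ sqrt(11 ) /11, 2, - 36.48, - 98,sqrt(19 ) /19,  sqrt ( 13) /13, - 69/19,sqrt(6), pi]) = [  -  98, - 36.48, - 69/19,sqrt(19)/19,sqrt(13)/13,sqrt(11 ) /11, 2, sqrt(6 ),pi]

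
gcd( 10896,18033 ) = 3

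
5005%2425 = 155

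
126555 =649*195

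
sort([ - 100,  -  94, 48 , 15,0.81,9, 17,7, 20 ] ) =[ - 100,-94,0.81,7,9, 15 , 17,20,  48]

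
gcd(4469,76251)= 1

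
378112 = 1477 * 256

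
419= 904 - 485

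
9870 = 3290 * 3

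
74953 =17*4409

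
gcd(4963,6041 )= 7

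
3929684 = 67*58652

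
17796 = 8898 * 2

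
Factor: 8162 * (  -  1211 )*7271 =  - 71867887322 = - 2^1*7^2 * 11^2* 53^1*173^1 * 661^1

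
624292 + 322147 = 946439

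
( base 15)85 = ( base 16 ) 7D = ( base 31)41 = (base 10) 125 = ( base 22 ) 5f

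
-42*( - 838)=35196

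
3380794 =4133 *818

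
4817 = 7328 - 2511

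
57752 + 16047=73799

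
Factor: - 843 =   -  3^1*281^1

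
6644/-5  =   - 1329 + 1/5 =-1328.80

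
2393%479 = 477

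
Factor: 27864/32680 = 3^4*5^(  -  1)*19^(-1 ) = 81/95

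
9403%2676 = 1375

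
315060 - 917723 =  - 602663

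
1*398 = 398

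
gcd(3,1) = 1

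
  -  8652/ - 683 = 8652/683=12.67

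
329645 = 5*65929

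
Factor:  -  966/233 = - 2^1*3^1 * 7^1*23^1*233^(  -  1)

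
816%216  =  168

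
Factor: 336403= 336403^1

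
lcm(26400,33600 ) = 369600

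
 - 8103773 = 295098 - 8398871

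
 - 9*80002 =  - 720018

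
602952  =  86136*7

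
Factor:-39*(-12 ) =468 = 2^2  *  3^2*13^1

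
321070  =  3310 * 97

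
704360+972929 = 1677289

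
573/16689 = 191/5563 = 0.03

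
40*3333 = 133320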